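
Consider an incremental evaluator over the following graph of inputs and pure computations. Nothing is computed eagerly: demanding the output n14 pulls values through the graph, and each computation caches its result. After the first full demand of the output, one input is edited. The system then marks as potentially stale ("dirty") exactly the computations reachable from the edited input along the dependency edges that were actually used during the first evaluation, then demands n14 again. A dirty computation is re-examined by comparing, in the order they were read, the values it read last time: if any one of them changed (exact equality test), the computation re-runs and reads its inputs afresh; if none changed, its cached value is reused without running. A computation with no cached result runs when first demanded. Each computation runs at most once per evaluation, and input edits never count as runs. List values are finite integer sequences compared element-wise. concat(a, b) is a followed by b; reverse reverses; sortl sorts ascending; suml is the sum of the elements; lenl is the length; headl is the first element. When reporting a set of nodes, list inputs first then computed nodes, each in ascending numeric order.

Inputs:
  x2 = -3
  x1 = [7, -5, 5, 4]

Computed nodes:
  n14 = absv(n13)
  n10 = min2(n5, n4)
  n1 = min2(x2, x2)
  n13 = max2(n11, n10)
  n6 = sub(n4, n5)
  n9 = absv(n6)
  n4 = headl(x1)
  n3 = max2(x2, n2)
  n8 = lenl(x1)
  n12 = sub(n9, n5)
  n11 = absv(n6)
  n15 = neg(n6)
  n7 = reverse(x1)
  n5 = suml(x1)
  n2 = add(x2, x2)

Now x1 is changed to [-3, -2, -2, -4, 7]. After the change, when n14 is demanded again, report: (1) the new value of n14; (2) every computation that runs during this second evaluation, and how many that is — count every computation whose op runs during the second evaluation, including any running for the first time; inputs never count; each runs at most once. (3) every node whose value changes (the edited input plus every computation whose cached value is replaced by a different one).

n14 now evaluates to 1.
Run set: n4, n5, n6, n10, n11, n13, n14 (7 run).
Changed values: x1, n4, n5, n6, n10, n11, n13, n14.

Initial pass — values computed on the first demand:
  n4 = headl([7, -5, 5, 4]) = 7
  n5 = suml([7, -5, 5, 4]) = 11
  n6 = sub(7, 11) = -4
  n10 = min2(11, 7) = 7
  n11 = absv(-4) = 4
  n13 = max2(4, 7) = 7
  n14 = absv(7) = 7

Second demand — change propagation:
  n4: re-runs because x1 [7, -5, 5, 4]->[-3, -2, -2, -4, 7]; new result -3.
  n5: re-runs because x1 [7, -5, 5, 4]->[-3, -2, -2, -4, 7]; new result -4.
  n6: re-runs because n4 7->-3; n5 11->-4; new result 1.
  n10: re-runs because n5 11->-4; n4 7->-3; new result -4.
  n11: re-runs because n6 -4->1; new result 1.
  n13: re-runs because n11 4->1; n10 7->-4; new result 1.
  n14: re-runs because n13 7->1; new result 1.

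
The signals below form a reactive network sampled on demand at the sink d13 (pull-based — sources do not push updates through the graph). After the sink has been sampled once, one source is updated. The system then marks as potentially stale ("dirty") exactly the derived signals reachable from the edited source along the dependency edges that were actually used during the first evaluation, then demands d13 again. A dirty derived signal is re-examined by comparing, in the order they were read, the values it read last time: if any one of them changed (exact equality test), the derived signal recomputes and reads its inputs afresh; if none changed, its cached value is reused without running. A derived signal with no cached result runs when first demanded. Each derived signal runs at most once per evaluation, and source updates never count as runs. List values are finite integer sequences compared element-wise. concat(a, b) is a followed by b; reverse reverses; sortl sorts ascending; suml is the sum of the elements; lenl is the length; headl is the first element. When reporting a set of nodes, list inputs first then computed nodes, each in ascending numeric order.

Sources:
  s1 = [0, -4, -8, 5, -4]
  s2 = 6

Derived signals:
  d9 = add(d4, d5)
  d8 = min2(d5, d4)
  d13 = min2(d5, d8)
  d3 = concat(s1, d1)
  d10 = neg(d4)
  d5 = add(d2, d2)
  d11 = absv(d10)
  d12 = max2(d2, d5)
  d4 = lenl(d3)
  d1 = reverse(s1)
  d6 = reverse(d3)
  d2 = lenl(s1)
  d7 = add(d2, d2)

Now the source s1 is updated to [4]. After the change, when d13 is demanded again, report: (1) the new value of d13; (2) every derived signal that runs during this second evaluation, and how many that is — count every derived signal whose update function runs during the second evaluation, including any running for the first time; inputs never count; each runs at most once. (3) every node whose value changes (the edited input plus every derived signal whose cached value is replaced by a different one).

Initial pass — values computed on the first demand:
  d1 = reverse([0, -4, -8, 5, -4]) = [-4, 5, -8, -4, 0]
  d2 = lenl([0, -4, -8, 5, -4]) = 5
  d3 = concat([0, -4, -8, 5, -4], [-4, 5, -8, -4, 0]) = [0, -4, -8, 5, -4, -4, 5, -8, -4, 0]
  d4 = lenl([0, -4, -8, 5, -4, -4, 5, -8, -4, 0]) = 10
  d5 = add(5, 5) = 10
  d8 = min2(10, 10) = 10
  d13 = min2(10, 10) = 10

Second demand — change propagation:
  d1: re-runs because s1 [0, -4, -8, 5, -4]->[4]; new result [4].
  d2: re-runs because s1 [0, -4, -8, 5, -4]->[4]; new result 1.
  d3: re-runs because s1 [0, -4, -8, 5, -4]->[4]; d1 [-4, 5, -8, -4, 0]->[4]; new result [4, 4].
  d4: re-runs because d3 [0, -4, -8, 5, -4, -4, 5, -8, -4, 0]->[4, 4]; new result 2.
  d5: re-runs because d2 5->1; d2 5->1; new result 2.
  d8: re-runs because d5 10->2; d4 10->2; new result 2.
  d13: re-runs because d5 10->2; d8 10->2; new result 2.

d13 now evaluates to 2.
Run set: d1, d2, d3, d4, d5, d8, d13 (7 run).
Changed values: s1, d1, d2, d3, d4, d5, d8, d13.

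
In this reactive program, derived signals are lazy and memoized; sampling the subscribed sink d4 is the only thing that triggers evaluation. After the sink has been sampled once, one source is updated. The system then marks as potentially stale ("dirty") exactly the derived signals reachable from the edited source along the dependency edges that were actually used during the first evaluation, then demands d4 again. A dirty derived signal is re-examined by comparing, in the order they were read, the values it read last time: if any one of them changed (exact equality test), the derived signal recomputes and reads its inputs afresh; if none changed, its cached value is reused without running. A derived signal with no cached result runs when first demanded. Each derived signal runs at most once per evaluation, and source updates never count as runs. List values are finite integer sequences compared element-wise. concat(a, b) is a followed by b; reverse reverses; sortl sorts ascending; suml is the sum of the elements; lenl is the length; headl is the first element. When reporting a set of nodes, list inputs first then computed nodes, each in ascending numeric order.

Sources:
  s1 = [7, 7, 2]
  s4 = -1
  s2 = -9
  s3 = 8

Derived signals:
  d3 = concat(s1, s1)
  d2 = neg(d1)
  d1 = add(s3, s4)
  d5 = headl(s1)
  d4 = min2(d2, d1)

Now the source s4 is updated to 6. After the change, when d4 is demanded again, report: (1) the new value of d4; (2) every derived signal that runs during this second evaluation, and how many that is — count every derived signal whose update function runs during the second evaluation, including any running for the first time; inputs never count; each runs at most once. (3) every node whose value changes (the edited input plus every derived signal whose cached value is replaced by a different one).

First demand of the output computes:
  d1 = add(8, -1) = 7
  d2 = neg(7) = -7
  d4 = min2(-7, 7) = -7

After the edit, cleaning proceeds:
  d1: a read changed (s4 -1->6) — executes, giving 14.
  d2: a read changed (d1 7->14) — executes, giving -14.
  d4: a read changed (d2 -7->-14; d1 7->14) — executes, giving -14.

Demanding d4 again yields -14.
3 derived signals run: d1, d2, d4.
The nodes whose values change: s4, d1, d2, d4.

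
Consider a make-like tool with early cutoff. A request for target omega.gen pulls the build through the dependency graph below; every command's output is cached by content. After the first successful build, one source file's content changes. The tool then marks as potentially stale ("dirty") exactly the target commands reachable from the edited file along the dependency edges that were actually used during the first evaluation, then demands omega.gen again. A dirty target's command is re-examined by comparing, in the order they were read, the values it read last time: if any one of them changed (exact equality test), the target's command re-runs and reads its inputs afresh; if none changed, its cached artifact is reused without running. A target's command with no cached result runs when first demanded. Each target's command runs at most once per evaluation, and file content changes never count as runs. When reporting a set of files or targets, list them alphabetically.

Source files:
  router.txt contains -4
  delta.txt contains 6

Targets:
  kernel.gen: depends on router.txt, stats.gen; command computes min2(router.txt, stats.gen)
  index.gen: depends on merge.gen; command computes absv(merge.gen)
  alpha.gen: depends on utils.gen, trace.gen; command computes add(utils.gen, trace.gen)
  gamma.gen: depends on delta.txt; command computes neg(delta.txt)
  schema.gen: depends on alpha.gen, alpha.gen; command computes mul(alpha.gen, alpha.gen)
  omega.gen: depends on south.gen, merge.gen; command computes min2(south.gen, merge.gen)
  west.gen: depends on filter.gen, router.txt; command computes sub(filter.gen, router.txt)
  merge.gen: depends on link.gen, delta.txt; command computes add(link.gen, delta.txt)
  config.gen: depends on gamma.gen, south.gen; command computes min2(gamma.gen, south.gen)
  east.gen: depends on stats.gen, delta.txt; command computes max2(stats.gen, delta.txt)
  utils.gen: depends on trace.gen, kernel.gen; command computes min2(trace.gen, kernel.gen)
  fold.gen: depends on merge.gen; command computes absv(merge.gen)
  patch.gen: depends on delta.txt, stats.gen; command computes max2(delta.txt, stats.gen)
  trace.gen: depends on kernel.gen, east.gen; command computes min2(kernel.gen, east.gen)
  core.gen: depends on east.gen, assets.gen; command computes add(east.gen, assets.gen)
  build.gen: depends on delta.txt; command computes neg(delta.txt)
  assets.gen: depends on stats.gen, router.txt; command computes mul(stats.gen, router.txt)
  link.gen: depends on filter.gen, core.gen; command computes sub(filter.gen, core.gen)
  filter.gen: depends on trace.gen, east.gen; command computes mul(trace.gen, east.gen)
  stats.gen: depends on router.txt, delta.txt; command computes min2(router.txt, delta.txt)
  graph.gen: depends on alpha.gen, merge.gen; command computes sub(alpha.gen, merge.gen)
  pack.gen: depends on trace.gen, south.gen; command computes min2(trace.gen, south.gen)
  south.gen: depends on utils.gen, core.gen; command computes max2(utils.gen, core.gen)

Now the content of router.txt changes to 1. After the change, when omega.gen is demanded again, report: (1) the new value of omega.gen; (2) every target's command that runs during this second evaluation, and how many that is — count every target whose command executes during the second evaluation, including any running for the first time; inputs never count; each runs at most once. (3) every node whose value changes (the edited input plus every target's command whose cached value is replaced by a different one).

Demanding omega.gen again yields 5.
12 target commands run: assets.gen, core.gen, east.gen, filter.gen, kernel.gen, link.gen, merge.gen, omega.gen, south.gen, stats.gen, trace.gen, utils.gen.
The nodes whose values change: assets.gen, core.gen, filter.gen, kernel.gen, link.gen, merge.gen, omega.gen, router.txt, south.gen, stats.gen, trace.gen, utils.gen.

First demand of the output computes:
  stats.gen = min2(-4, 6) = -4
  assets.gen = mul(-4, -4) = 16
  east.gen = max2(-4, 6) = 6
  core.gen = add(6, 16) = 22
  kernel.gen = min2(-4, -4) = -4
  trace.gen = min2(-4, 6) = -4
  filter.gen = mul(-4, 6) = -24
  link.gen = sub(-24, 22) = -46
  merge.gen = add(-46, 6) = -40
  utils.gen = min2(-4, -4) = -4
  south.gen = max2(-4, 22) = 22
  omega.gen = min2(22, -40) = -40

After the edit, cleaning proceeds:
  stats.gen: a read changed (router.txt -4->1) — executes, giving 1.
  assets.gen: a read changed (stats.gen -4->1; router.txt -4->1) — executes, giving 1.
  east.gen: a read changed (stats.gen -4->1) — executes, giving 6 — identical to its old value.
  core.gen: a read changed (assets.gen 16->1) — executes, giving 7.
  kernel.gen: a read changed (router.txt -4->1; stats.gen -4->1) — executes, giving 1.
  trace.gen: a read changed (kernel.gen -4->1) — executes, giving 1.
  filter.gen: a read changed (trace.gen -4->1) — executes, giving 6.
  link.gen: a read changed (filter.gen -24->6; core.gen 22->7) — executes, giving -1.
  merge.gen: a read changed (link.gen -46->-1) — executes, giving 5.
  utils.gen: a read changed (trace.gen -4->1; kernel.gen -4->1) — executes, giving 1.
  south.gen: a read changed (utils.gen -4->1; core.gen 22->7) — executes, giving 7.
  omega.gen: a read changed (south.gen 22->7; merge.gen -40->5) — executes, giving 5.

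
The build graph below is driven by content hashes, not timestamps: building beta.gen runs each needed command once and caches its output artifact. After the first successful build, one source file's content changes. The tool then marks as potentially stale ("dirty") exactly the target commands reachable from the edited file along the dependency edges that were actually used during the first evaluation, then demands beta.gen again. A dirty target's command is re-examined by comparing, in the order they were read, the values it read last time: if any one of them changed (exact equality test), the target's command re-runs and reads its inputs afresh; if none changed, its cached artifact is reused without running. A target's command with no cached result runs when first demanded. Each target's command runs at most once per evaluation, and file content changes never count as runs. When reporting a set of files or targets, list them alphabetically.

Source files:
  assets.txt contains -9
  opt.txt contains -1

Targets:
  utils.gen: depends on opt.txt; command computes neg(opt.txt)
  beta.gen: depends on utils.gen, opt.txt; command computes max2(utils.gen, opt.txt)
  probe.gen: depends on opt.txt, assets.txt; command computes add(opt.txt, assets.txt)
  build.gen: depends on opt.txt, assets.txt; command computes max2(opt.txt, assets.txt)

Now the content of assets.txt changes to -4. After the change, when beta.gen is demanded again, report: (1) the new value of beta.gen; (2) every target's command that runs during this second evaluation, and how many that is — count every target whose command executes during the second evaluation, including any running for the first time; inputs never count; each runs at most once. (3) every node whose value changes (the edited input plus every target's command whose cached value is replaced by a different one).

Initial pass — values computed on the first demand:
  utils.gen = neg(-1) = 1
  beta.gen = max2(1, -1) = 1

Second demand — change propagation:
  no demanded computation ever read assets.txt, so the edit dirties nothing and nothing runs.

The important point: nothing the output needs ever reads assets.txt, so the edit is invisible to it.

beta.gen now evaluates to 1.
Run set: none (0 run).
Changed values: assets.txt.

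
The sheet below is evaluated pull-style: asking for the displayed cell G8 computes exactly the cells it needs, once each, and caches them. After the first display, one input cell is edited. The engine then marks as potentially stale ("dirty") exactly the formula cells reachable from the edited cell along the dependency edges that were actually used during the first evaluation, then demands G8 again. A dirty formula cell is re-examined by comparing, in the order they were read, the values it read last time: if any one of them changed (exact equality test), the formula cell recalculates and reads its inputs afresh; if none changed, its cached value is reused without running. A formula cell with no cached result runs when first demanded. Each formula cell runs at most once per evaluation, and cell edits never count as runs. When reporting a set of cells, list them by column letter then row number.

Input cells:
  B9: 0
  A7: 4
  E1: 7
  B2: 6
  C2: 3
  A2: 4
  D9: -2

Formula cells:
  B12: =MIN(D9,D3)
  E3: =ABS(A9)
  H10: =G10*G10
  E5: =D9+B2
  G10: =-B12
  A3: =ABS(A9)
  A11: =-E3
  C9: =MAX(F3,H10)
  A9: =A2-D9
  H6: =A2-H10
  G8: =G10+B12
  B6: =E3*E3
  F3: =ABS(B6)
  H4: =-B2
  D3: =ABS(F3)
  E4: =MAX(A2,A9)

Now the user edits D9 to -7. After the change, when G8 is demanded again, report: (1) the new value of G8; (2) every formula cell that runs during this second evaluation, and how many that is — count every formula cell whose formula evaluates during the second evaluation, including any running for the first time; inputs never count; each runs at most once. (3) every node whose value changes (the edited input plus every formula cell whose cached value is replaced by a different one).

Demanding G8 again yields 0.
8 formula cells run: A9, B6, B12, D3, E3, F3, G8, G10.
The nodes whose values change: A9, B6, B12, D3, D9, E3, F3, G10.

First demand of the output computes:
  A9 = 4 - -2 = 6
  E3 = ABS(6) = 6
  B6 = 6 * 6 = 36
  F3 = ABS(36) = 36
  D3 = ABS(36) = 36
  B12 = MIN(-2, 36) = -2
  G10 = -(-2) = 2
  G8 = 2 + -2 = 0

After the edit, cleaning proceeds:
  A9: a read changed (D9 -2->-7) — executes, giving 11.
  E3: a read changed (A9 6->11) — executes, giving 11.
  B6: a read changed (E3 6->11; E3 6->11) — executes, giving 121.
  F3: a read changed (B6 36->121) — executes, giving 121.
  D3: a read changed (F3 36->121) — executes, giving 121.
  B12: a read changed (D9 -2->-7; D3 36->121) — executes, giving -7.
  G10: a read changed (B12 -2->-7) — executes, giving 7.
  G8: a read changed (G10 2->7; B12 -2->-7) — executes, giving 0 — identical to its old value.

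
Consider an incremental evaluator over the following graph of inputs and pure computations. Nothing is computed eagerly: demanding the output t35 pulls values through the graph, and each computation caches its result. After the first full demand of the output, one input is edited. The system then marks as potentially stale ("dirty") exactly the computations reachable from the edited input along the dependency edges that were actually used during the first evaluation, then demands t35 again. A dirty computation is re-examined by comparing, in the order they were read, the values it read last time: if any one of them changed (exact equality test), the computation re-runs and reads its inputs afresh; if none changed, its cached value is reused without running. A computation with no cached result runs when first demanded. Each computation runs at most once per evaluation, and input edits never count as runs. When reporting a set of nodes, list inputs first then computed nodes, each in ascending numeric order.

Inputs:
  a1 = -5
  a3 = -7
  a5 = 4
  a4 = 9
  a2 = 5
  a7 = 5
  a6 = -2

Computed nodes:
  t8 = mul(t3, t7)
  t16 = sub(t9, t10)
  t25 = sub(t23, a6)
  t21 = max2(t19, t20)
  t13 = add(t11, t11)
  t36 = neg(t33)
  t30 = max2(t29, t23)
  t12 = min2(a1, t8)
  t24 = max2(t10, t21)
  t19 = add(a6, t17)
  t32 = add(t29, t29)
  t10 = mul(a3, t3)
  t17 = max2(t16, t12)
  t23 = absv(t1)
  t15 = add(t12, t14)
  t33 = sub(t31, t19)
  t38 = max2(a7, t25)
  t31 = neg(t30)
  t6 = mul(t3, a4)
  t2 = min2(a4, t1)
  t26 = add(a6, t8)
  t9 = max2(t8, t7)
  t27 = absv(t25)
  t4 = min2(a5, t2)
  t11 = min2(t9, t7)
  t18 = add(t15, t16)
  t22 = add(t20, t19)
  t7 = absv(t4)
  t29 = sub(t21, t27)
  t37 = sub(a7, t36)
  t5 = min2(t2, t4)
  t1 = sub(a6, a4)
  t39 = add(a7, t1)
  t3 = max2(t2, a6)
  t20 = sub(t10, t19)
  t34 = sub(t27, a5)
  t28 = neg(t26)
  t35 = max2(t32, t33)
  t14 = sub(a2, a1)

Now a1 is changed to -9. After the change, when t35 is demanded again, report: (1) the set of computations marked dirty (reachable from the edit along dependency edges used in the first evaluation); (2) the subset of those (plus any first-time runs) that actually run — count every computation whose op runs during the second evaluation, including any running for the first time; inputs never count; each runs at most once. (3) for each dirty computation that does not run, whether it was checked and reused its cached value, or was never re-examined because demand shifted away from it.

Dirty set: t12, t17, t19, t20, t21, t29, t30, t31, t32, t33, t35.
Run set: t12 (1 run).
Re-examined without running (cache reused): t17, t19, t20, t21, t29, t30, t31, t32, t33, t35.
The important point: t12 recomputes to an identical value, and the output ends up unchanged.

Initial pass — values computed on the first demand:
  t1 = sub(-2, 9) = -11
  t2 = min2(9, -11) = -11
  t3 = max2(-11, -2) = -2
  t4 = min2(4, -11) = -11
  t7 = absv(-11) = 11
  t8 = mul(-2, 11) = -22
  t9 = max2(-22, 11) = 11
  t10 = mul(-7, -2) = 14
  t12 = min2(-5, -22) = -22
  t16 = sub(11, 14) = -3
  t17 = max2(-3, -22) = -3
  t19 = add(-2, -3) = -5
  t20 = sub(14, -5) = 19
  t21 = max2(-5, 19) = 19
  t23 = absv(-11) = 11
  t25 = sub(11, -2) = 13
  t27 = absv(13) = 13
  t29 = sub(19, 13) = 6
  t30 = max2(6, 11) = 11
  t31 = neg(11) = -11
  t32 = add(6, 6) = 12
  t33 = sub(-11, -5) = -6
  t35 = max2(12, -6) = 12

Second demand — change propagation:
  t12: re-runs because a1 -5->-9; new result -22 (unchanged).
  t17: re-examined; everything it read last time is the same (t16 unchanged, t12 unchanged) — cache -3 kept, no run.
  t19: re-examined; everything it read last time is the same (a6 unchanged, t17 unchanged) — cache -5 kept, no run.
  t20: re-examined; everything it read last time is the same (t10 unchanged, t19 unchanged) — cache 19 kept, no run.
  t21: re-examined; everything it read last time is the same (t19 unchanged, t20 unchanged) — cache 19 kept, no run.
  t29: re-examined; everything it read last time is the same (t21 unchanged, t27 unchanged) — cache 6 kept, no run.
  t30: re-examined; everything it read last time is the same (t29 unchanged, t23 unchanged) — cache 11 kept, no run.
  t31: re-examined; everything it read last time is the same (t30 unchanged) — cache -11 kept, no run.
  t32: re-examined; everything it read last time is the same (t29 unchanged, t29 unchanged) — cache 12 kept, no run.
  t33: re-examined; everything it read last time is the same (t31 unchanged, t19 unchanged) — cache -6 kept, no run.
  t35: re-examined; everything it read last time is the same (t32 unchanged, t33 unchanged) — cache 12 kept, no run.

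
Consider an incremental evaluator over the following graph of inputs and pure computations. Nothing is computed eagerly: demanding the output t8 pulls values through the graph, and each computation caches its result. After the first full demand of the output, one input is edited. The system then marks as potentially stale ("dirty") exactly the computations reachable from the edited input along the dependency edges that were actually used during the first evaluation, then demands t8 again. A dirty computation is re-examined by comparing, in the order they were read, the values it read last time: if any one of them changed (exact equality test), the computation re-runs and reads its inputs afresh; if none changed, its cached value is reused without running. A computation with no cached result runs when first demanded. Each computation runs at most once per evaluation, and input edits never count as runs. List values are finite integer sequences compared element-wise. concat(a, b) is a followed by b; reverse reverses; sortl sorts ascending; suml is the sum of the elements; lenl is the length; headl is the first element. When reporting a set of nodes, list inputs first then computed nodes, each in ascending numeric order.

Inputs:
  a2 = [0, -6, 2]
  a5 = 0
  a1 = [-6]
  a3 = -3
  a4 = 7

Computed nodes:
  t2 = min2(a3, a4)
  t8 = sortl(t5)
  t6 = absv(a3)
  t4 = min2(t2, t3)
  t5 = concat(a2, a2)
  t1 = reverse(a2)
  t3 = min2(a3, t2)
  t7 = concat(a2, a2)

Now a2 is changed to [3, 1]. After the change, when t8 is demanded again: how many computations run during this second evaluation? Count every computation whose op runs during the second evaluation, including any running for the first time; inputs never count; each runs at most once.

Run set: t5, t8 (2 run).

Initial pass — values computed on the first demand:
  t5 = concat([0, -6, 2], [0, -6, 2]) = [0, -6, 2, 0, -6, 2]
  t8 = sortl([0, -6, 2, 0, -6, 2]) = [-6, -6, 0, 0, 2, 2]

Second demand — change propagation:
  t5: re-runs because a2 [0, -6, 2]->[3, 1]; a2 [0, -6, 2]->[3, 1]; new result [3, 1, 3, 1].
  t8: re-runs because t5 [0, -6, 2, 0, -6, 2]->[3, 1, 3, 1]; new result [1, 1, 3, 3].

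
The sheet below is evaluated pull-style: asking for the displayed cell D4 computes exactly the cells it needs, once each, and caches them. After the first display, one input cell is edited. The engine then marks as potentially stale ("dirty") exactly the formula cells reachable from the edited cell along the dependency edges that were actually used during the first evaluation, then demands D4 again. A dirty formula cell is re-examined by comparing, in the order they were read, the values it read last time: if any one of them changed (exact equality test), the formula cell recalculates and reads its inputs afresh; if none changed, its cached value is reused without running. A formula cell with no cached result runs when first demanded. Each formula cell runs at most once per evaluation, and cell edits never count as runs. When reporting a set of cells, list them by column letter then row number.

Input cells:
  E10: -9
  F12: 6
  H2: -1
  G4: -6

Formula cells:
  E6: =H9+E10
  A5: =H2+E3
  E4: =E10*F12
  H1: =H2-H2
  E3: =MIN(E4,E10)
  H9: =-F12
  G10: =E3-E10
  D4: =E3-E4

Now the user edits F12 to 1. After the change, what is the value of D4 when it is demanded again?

First demand of the output computes:
  E4 = -9 * 6 = -54
  E3 = MIN(-54, -9) = -54
  D4 = -54 - -54 = 0

After the edit, cleaning proceeds:
  E4: a read changed (F12 6->1) — executes, giving -9.
  E3: a read changed (E4 -54->-9) — executes, giving -9.
  D4: a read changed (E3 -54->-9; E4 -54->-9) — executes, giving 0 — identical to its old value.

Demanding D4 again yields 0.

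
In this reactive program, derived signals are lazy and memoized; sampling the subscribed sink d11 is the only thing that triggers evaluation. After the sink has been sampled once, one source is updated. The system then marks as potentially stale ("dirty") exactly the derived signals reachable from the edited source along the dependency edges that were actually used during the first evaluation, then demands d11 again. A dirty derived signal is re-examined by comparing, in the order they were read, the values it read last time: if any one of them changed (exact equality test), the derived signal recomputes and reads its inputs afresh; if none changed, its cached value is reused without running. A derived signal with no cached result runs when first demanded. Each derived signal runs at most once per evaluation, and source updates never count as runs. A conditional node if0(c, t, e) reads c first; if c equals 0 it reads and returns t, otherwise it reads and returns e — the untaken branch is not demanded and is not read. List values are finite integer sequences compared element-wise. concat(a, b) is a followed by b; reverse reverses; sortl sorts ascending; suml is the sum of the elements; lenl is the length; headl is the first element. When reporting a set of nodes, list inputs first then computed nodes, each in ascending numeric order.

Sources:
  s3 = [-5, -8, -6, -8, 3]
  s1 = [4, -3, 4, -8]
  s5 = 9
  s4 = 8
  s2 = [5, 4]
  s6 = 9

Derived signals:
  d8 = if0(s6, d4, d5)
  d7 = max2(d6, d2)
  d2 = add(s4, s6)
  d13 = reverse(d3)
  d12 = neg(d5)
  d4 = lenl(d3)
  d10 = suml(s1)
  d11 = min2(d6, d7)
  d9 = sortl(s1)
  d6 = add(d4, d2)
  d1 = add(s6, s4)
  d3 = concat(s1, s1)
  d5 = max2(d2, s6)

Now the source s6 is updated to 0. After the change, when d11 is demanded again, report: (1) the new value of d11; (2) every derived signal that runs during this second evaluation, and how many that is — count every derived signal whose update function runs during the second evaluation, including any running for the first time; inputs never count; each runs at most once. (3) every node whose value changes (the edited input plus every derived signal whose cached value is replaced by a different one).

Demanding d11 again yields 16.
4 derived signals run: d2, d6, d7, d11.
The nodes whose values change: s6, d2, d6, d7, d11.

First demand of the output computes:
  d2 = add(8, 9) = 17
  d3 = concat([4, -3, 4, -8], [4, -3, 4, -8]) = [4, -3, 4, -8, 4, -3, 4, -8]
  d4 = lenl([4, -3, 4, -8, 4, -3, 4, -8]) = 8
  d6 = add(8, 17) = 25
  d7 = max2(25, 17) = 25
  d11 = min2(25, 25) = 25

After the edit, cleaning proceeds:
  d2: a read changed (s6 9->0) — executes, giving 8.
  d6: a read changed (d2 17->8) — executes, giving 16.
  d7: a read changed (d6 25->16; d2 17->8) — executes, giving 16.
  d11: a read changed (d6 25->16; d7 25->16) — executes, giving 16.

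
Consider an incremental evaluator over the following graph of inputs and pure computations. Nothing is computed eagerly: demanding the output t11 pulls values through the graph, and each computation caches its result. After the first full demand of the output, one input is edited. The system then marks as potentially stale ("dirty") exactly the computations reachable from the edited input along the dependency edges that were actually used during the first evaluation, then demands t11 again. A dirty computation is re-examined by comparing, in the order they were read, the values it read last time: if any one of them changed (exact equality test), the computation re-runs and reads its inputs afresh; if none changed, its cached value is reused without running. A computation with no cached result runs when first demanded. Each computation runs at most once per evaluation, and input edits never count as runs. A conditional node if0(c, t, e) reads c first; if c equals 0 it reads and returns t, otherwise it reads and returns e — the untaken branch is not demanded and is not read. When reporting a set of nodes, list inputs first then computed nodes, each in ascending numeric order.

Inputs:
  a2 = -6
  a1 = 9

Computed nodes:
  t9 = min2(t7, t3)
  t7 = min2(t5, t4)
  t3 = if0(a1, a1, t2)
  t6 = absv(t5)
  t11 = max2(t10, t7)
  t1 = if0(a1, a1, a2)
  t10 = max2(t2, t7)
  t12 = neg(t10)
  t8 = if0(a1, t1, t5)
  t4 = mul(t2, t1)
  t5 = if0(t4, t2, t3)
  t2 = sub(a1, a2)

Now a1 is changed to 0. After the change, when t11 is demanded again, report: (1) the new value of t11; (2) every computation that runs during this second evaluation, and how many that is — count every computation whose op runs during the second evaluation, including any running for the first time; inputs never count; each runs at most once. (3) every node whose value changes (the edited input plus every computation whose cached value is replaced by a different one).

t11 now evaluates to 6.
Run set: t1, t2, t4, t5, t7, t10, t11 (7 run).
Changed values: a1, t1, t2, t4, t5, t7, t10, t11.
The important point: the flipped condition redirects demand; t3 is left stale, never re-checked.

Initial pass — values computed on the first demand:
  t1 = if0(a1=9 -> else branch a2) = -6
  t2 = sub(9, -6) = 15
  t3 = if0(a1=9 -> else branch t2) = 15
  t4 = mul(15, -6) = -90
  t5 = if0(t4=-90 -> else branch t3) = 15
  t7 = min2(15, -90) = -90
  t10 = max2(15, -90) = 15
  t11 = max2(15, -90) = 15

Second demand — change propagation:
  t1: re-runs because a1 9->0; new result 0.
  t2: re-runs because a1 9->0; new result 6.
  t3: dirty yet unreached — the second evaluation never asks for it.
  t4: re-runs because t2 15->6; t1 -6->0; new result 0.
  t5: re-runs because t4 -90->0; new result 6.
  t7: re-runs because t5 15->6; t4 -90->0; new result 0.
  t10: re-runs because t2 15->6; t7 -90->0; new result 6.
  t11: re-runs because t10 15->6; t7 -90->0; new result 6.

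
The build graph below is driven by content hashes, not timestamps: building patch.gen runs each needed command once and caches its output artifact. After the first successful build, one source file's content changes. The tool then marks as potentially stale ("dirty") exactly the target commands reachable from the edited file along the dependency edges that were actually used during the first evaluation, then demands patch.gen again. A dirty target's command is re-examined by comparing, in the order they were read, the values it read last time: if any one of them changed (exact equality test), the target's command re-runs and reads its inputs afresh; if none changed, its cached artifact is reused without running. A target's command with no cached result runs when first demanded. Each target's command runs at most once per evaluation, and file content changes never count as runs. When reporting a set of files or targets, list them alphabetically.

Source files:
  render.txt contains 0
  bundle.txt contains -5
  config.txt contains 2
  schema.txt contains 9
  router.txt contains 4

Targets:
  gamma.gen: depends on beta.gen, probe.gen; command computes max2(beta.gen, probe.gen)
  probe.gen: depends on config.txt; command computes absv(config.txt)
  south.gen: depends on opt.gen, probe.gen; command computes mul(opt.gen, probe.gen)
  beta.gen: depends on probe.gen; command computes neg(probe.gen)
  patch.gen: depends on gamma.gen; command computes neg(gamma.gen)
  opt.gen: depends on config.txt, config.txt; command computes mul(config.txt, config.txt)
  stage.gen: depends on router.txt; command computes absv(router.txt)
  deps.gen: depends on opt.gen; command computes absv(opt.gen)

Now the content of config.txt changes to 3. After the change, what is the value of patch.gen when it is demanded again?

patch.gen now evaluates to -3.

Initial pass — values computed on the first demand:
  probe.gen = absv(2) = 2
  beta.gen = neg(2) = -2
  gamma.gen = max2(-2, 2) = 2
  patch.gen = neg(2) = -2

Second demand — change propagation:
  probe.gen: re-runs because config.txt 2->3; new result 3.
  beta.gen: re-runs because probe.gen 2->3; new result -3.
  gamma.gen: re-runs because beta.gen -2->-3; probe.gen 2->3; new result 3.
  patch.gen: re-runs because gamma.gen 2->3; new result -3.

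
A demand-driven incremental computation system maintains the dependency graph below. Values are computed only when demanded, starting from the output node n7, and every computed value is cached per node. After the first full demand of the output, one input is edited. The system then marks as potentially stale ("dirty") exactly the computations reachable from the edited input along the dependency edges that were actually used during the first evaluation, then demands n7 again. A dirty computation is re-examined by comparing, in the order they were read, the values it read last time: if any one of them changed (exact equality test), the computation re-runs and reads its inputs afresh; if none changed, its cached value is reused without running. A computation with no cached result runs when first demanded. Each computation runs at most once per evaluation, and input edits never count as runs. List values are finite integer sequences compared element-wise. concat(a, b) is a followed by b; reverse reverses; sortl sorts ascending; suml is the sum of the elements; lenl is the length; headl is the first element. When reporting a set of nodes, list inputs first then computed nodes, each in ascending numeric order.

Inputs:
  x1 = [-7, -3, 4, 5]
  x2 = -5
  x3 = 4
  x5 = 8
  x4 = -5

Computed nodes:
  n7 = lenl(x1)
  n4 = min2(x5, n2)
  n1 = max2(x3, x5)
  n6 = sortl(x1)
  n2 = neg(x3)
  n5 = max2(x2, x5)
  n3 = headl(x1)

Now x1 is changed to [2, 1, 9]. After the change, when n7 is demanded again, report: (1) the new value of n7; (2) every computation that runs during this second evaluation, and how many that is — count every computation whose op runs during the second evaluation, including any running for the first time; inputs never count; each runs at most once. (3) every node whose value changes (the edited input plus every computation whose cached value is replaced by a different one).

First evaluation (everything demanded from the output):
  n7 = lenl([-7, -3, 4, 5]) = 4

Propagation after the edit:
  n7: runs — x1 [-7, -3, 4, 5]->[2, 1, 9]; result 3.

New value of n7: 3.
Computations that run: n7 — 1 in total.
Values that change: x1, n7.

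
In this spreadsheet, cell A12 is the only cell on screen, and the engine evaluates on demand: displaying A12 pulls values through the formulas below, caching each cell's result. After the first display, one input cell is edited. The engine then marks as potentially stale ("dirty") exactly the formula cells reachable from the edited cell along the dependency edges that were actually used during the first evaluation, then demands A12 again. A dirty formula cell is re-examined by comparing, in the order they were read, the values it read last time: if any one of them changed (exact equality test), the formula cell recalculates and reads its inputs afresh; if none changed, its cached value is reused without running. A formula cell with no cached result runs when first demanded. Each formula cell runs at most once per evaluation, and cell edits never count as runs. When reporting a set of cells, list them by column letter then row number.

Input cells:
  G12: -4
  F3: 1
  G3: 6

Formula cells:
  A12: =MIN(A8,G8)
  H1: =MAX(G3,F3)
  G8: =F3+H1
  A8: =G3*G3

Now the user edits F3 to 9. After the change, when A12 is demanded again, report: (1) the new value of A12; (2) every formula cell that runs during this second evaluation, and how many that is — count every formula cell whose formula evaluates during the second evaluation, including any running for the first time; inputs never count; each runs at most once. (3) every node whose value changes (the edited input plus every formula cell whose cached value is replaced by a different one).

A12 now evaluates to 18.
Run set: A12, G8, H1 (3 run).
Changed values: A12, F3, G8, H1.

Initial pass — values computed on the first demand:
  A8 = 6 * 6 = 36
  H1 = MAX(6, 1) = 6
  G8 = 1 + 6 = 7
  A12 = MIN(36, 7) = 7

Second demand — change propagation:
  H1: re-runs because F3 1->9; new result 9.
  G8: re-runs because F3 1->9; H1 6->9; new result 18.
  A12: re-runs because G8 7->18; new result 18.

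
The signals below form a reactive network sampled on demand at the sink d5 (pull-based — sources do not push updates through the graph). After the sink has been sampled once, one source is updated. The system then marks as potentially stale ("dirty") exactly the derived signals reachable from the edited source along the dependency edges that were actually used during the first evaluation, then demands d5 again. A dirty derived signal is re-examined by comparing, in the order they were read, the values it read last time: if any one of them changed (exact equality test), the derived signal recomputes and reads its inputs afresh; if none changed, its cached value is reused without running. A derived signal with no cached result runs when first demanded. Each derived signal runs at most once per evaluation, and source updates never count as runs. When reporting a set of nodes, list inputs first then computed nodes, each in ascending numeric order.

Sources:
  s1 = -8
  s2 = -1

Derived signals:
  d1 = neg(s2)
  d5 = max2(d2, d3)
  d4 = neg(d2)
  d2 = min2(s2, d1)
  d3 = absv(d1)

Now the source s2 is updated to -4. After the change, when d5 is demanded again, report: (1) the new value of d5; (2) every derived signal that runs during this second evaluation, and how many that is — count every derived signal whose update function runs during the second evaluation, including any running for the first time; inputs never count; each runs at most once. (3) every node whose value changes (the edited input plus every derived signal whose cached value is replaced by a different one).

Initial pass — values computed on the first demand:
  d1 = neg(-1) = 1
  d2 = min2(-1, 1) = -1
  d3 = absv(1) = 1
  d5 = max2(-1, 1) = 1

Second demand — change propagation:
  d1: re-runs because s2 -1->-4; new result 4.
  d2: re-runs because s2 -1->-4; d1 1->4; new result -4.
  d3: re-runs because d1 1->4; new result 4.
  d5: re-runs because d2 -1->-4; d3 1->4; new result 4.

d5 now evaluates to 4.
Run set: d1, d2, d3, d5 (4 run).
Changed values: s2, d1, d2, d3, d5.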